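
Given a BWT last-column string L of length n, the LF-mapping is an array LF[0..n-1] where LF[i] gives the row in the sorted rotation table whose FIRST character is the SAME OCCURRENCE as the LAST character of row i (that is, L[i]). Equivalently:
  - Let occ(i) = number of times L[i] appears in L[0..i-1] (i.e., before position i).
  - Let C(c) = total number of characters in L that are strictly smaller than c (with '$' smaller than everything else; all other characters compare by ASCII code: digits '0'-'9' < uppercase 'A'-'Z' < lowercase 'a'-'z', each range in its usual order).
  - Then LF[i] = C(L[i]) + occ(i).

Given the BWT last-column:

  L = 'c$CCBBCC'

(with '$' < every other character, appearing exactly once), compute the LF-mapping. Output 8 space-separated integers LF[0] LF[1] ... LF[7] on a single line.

Char counts: '$':1, 'B':2, 'C':4, 'c':1
C (first-col start): C('$')=0, C('B')=1, C('C')=3, C('c')=7
L[0]='c': occ=0, LF[0]=C('c')+0=7+0=7
L[1]='$': occ=0, LF[1]=C('$')+0=0+0=0
L[2]='C': occ=0, LF[2]=C('C')+0=3+0=3
L[3]='C': occ=1, LF[3]=C('C')+1=3+1=4
L[4]='B': occ=0, LF[4]=C('B')+0=1+0=1
L[5]='B': occ=1, LF[5]=C('B')+1=1+1=2
L[6]='C': occ=2, LF[6]=C('C')+2=3+2=5
L[7]='C': occ=3, LF[7]=C('C')+3=3+3=6

Answer: 7 0 3 4 1 2 5 6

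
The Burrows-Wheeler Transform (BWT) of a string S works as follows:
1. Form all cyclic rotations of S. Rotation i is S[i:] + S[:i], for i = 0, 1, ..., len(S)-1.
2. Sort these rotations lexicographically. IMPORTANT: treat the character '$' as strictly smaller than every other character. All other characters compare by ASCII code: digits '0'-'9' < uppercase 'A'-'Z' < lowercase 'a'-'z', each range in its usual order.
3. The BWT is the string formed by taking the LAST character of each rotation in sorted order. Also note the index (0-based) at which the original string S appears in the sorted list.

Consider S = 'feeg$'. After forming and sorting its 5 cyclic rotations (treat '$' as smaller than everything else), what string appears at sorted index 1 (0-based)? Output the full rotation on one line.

Answer: eeg$f

Derivation:
All 5 rotations (rotation i = S[i:]+S[:i]):
  rot[0] = feeg$
  rot[1] = eeg$f
  rot[2] = eg$fe
  rot[3] = g$fee
  rot[4] = $feeg
Sorted (with $ < everything):
  sorted[0] = $feeg
  sorted[1] = eeg$f
  sorted[2] = eg$fe
  sorted[3] = feeg$
  sorted[4] = g$fee
sorted[1] = eeg$f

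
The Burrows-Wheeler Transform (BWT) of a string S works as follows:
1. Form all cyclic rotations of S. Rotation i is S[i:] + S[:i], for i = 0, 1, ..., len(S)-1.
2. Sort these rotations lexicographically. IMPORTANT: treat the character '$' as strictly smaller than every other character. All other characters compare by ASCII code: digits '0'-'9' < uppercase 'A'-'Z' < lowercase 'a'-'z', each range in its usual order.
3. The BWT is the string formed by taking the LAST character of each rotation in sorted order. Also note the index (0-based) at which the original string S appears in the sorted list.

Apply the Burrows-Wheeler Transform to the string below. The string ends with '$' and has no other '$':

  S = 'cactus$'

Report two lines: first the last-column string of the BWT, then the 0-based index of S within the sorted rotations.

All 7 rotations (rotation i = S[i:]+S[:i]):
  rot[0] = cactus$
  rot[1] = actus$c
  rot[2] = ctus$ca
  rot[3] = tus$cac
  rot[4] = us$cact
  rot[5] = s$cactu
  rot[6] = $cactus
Sorted (with $ < everything):
  sorted[0] = $cactus  (last char: 's')
  sorted[1] = actus$c  (last char: 'c')
  sorted[2] = cactus$  (last char: '$')
  sorted[3] = ctus$ca  (last char: 'a')
  sorted[4] = s$cactu  (last char: 'u')
  sorted[5] = tus$cac  (last char: 'c')
  sorted[6] = us$cact  (last char: 't')
Last column: sc$auct
Original string S is at sorted index 2

Answer: sc$auct
2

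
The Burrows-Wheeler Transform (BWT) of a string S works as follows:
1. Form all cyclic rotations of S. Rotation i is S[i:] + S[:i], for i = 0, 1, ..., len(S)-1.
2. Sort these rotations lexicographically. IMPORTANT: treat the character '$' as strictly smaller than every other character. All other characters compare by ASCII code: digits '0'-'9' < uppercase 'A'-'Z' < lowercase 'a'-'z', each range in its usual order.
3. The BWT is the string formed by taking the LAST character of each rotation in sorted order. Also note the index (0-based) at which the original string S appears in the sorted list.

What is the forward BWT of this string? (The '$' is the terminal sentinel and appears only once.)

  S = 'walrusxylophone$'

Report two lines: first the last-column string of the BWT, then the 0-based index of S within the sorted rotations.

All 16 rotations (rotation i = S[i:]+S[:i]):
  rot[0] = walrusxylophone$
  rot[1] = alrusxylophone$w
  rot[2] = lrusxylophone$wa
  rot[3] = rusxylophone$wal
  rot[4] = usxylophone$walr
  rot[5] = sxylophone$walru
  rot[6] = xylophone$walrus
  rot[7] = ylophone$walrusx
  rot[8] = lophone$walrusxy
  rot[9] = ophone$walrusxyl
  rot[10] = phone$walrusxylo
  rot[11] = hone$walrusxylop
  rot[12] = one$walrusxyloph
  rot[13] = ne$walrusxylopho
  rot[14] = e$walrusxylophon
  rot[15] = $walrusxylophone
Sorted (with $ < everything):
  sorted[0] = $walrusxylophone  (last char: 'e')
  sorted[1] = alrusxylophone$w  (last char: 'w')
  sorted[2] = e$walrusxylophon  (last char: 'n')
  sorted[3] = hone$walrusxylop  (last char: 'p')
  sorted[4] = lophone$walrusxy  (last char: 'y')
  sorted[5] = lrusxylophone$wa  (last char: 'a')
  sorted[6] = ne$walrusxylopho  (last char: 'o')
  sorted[7] = one$walrusxyloph  (last char: 'h')
  sorted[8] = ophone$walrusxyl  (last char: 'l')
  sorted[9] = phone$walrusxylo  (last char: 'o')
  sorted[10] = rusxylophone$wal  (last char: 'l')
  sorted[11] = sxylophone$walru  (last char: 'u')
  sorted[12] = usxylophone$walr  (last char: 'r')
  sorted[13] = walrusxylophone$  (last char: '$')
  sorted[14] = xylophone$walrus  (last char: 's')
  sorted[15] = ylophone$walrusx  (last char: 'x')
Last column: ewnpyaohlolur$sx
Original string S is at sorted index 13

Answer: ewnpyaohlolur$sx
13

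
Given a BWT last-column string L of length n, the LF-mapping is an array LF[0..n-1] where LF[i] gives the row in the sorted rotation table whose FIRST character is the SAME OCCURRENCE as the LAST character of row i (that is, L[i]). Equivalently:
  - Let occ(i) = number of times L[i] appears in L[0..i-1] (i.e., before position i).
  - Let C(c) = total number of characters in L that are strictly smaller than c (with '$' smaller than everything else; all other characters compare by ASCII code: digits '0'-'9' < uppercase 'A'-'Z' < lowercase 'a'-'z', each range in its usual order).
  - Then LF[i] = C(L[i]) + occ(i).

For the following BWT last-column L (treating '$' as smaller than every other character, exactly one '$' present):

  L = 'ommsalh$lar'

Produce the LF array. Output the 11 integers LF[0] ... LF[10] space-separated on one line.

Char counts: '$':1, 'a':2, 'h':1, 'l':2, 'm':2, 'o':1, 'r':1, 's':1
C (first-col start): C('$')=0, C('a')=1, C('h')=3, C('l')=4, C('m')=6, C('o')=8, C('r')=9, C('s')=10
L[0]='o': occ=0, LF[0]=C('o')+0=8+0=8
L[1]='m': occ=0, LF[1]=C('m')+0=6+0=6
L[2]='m': occ=1, LF[2]=C('m')+1=6+1=7
L[3]='s': occ=0, LF[3]=C('s')+0=10+0=10
L[4]='a': occ=0, LF[4]=C('a')+0=1+0=1
L[5]='l': occ=0, LF[5]=C('l')+0=4+0=4
L[6]='h': occ=0, LF[6]=C('h')+0=3+0=3
L[7]='$': occ=0, LF[7]=C('$')+0=0+0=0
L[8]='l': occ=1, LF[8]=C('l')+1=4+1=5
L[9]='a': occ=1, LF[9]=C('a')+1=1+1=2
L[10]='r': occ=0, LF[10]=C('r')+0=9+0=9

Answer: 8 6 7 10 1 4 3 0 5 2 9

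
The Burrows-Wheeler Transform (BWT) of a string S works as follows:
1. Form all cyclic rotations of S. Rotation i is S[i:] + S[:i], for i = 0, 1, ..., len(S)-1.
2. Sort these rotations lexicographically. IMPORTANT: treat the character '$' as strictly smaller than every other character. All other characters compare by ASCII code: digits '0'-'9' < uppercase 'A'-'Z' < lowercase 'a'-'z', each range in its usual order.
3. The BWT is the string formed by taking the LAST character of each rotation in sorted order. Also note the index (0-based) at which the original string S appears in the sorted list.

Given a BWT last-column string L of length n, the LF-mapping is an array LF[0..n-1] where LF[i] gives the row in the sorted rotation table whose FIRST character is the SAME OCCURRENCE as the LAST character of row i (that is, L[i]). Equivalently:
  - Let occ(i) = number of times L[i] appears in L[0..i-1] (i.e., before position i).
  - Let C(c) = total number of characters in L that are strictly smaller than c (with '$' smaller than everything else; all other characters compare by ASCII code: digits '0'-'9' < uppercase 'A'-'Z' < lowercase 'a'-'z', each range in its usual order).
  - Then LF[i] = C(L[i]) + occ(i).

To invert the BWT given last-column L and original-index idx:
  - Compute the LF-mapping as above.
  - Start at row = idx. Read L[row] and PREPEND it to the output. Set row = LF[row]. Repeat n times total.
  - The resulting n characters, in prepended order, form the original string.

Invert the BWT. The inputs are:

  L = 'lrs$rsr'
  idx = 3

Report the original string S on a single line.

Answer: rrssrl$

Derivation:
LF mapping: 1 2 5 0 3 6 4
Walk LF starting at row 3, prepending L[row]:
  step 1: row=3, L[3]='$', prepend. Next row=LF[3]=0
  step 2: row=0, L[0]='l', prepend. Next row=LF[0]=1
  step 3: row=1, L[1]='r', prepend. Next row=LF[1]=2
  step 4: row=2, L[2]='s', prepend. Next row=LF[2]=5
  step 5: row=5, L[5]='s', prepend. Next row=LF[5]=6
  step 6: row=6, L[6]='r', prepend. Next row=LF[6]=4
  step 7: row=4, L[4]='r', prepend. Next row=LF[4]=3
Reversed output: rrssrl$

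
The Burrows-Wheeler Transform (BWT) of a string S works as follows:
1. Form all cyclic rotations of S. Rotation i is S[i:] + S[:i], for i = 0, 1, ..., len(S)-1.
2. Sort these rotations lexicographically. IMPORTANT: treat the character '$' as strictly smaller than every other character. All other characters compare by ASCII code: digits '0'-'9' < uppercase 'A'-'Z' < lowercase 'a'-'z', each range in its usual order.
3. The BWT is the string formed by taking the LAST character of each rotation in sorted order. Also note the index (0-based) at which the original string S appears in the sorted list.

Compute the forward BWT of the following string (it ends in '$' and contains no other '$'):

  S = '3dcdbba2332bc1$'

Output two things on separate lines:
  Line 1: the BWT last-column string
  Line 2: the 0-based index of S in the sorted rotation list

Answer: 1ca332$bbd2bdc3
6

Derivation:
All 15 rotations (rotation i = S[i:]+S[:i]):
  rot[0] = 3dcdbba2332bc1$
  rot[1] = dcdbba2332bc1$3
  rot[2] = cdbba2332bc1$3d
  rot[3] = dbba2332bc1$3dc
  rot[4] = bba2332bc1$3dcd
  rot[5] = ba2332bc1$3dcdb
  rot[6] = a2332bc1$3dcdbb
  rot[7] = 2332bc1$3dcdbba
  rot[8] = 332bc1$3dcdbba2
  rot[9] = 32bc1$3dcdbba23
  rot[10] = 2bc1$3dcdbba233
  rot[11] = bc1$3dcdbba2332
  rot[12] = c1$3dcdbba2332b
  rot[13] = 1$3dcdbba2332bc
  rot[14] = $3dcdbba2332bc1
Sorted (with $ < everything):
  sorted[0] = $3dcdbba2332bc1  (last char: '1')
  sorted[1] = 1$3dcdbba2332bc  (last char: 'c')
  sorted[2] = 2332bc1$3dcdbba  (last char: 'a')
  sorted[3] = 2bc1$3dcdbba233  (last char: '3')
  sorted[4] = 32bc1$3dcdbba23  (last char: '3')
  sorted[5] = 332bc1$3dcdbba2  (last char: '2')
  sorted[6] = 3dcdbba2332bc1$  (last char: '$')
  sorted[7] = a2332bc1$3dcdbb  (last char: 'b')
  sorted[8] = ba2332bc1$3dcdb  (last char: 'b')
  sorted[9] = bba2332bc1$3dcd  (last char: 'd')
  sorted[10] = bc1$3dcdbba2332  (last char: '2')
  sorted[11] = c1$3dcdbba2332b  (last char: 'b')
  sorted[12] = cdbba2332bc1$3d  (last char: 'd')
  sorted[13] = dbba2332bc1$3dc  (last char: 'c')
  sorted[14] = dcdbba2332bc1$3  (last char: '3')
Last column: 1ca332$bbd2bdc3
Original string S is at sorted index 6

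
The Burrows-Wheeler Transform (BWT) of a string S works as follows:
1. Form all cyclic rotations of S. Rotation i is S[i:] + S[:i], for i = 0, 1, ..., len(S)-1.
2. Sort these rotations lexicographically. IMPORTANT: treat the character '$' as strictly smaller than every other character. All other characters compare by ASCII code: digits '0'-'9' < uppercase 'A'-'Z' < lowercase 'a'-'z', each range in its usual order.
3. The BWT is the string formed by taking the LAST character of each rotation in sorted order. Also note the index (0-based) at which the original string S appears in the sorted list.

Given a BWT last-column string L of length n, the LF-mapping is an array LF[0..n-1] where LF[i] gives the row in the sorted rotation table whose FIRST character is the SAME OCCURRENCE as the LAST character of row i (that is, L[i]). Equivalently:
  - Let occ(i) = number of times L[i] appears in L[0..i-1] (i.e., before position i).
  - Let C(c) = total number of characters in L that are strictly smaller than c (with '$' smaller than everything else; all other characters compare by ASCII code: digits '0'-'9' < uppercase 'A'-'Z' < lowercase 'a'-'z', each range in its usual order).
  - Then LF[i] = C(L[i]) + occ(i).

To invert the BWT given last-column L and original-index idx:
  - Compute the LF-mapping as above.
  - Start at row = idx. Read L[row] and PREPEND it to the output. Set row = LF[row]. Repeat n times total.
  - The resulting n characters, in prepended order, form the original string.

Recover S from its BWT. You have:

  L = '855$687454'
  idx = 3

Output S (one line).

Answer: 547654858$

Derivation:
LF mapping: 8 3 4 0 6 9 7 1 5 2
Walk LF starting at row 3, prepending L[row]:
  step 1: row=3, L[3]='$', prepend. Next row=LF[3]=0
  step 2: row=0, L[0]='8', prepend. Next row=LF[0]=8
  step 3: row=8, L[8]='5', prepend. Next row=LF[8]=5
  step 4: row=5, L[5]='8', prepend. Next row=LF[5]=9
  step 5: row=9, L[9]='4', prepend. Next row=LF[9]=2
  step 6: row=2, L[2]='5', prepend. Next row=LF[2]=4
  step 7: row=4, L[4]='6', prepend. Next row=LF[4]=6
  step 8: row=6, L[6]='7', prepend. Next row=LF[6]=7
  step 9: row=7, L[7]='4', prepend. Next row=LF[7]=1
  step 10: row=1, L[1]='5', prepend. Next row=LF[1]=3
Reversed output: 547654858$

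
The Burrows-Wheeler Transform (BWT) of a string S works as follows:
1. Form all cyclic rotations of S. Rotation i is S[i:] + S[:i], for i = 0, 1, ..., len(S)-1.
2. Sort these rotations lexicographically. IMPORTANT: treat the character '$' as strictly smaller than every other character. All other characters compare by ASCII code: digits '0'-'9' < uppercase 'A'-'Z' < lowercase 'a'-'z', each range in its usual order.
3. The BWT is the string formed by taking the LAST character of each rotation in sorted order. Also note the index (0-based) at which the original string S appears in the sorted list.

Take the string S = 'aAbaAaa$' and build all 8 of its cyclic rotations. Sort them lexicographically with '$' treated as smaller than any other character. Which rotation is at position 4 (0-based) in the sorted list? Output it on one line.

Answer: aAaa$aAb

Derivation:
All 8 rotations (rotation i = S[i:]+S[:i]):
  rot[0] = aAbaAaa$
  rot[1] = AbaAaa$a
  rot[2] = baAaa$aA
  rot[3] = aAaa$aAb
  rot[4] = Aaa$aAba
  rot[5] = aa$aAbaA
  rot[6] = a$aAbaAa
  rot[7] = $aAbaAaa
Sorted (with $ < everything):
  sorted[0] = $aAbaAaa
  sorted[1] = Aaa$aAba
  sorted[2] = AbaAaa$a
  sorted[3] = a$aAbaAa
  sorted[4] = aAaa$aAb
  sorted[5] = aAbaAaa$
  sorted[6] = aa$aAbaA
  sorted[7] = baAaa$aA
sorted[4] = aAaa$aAb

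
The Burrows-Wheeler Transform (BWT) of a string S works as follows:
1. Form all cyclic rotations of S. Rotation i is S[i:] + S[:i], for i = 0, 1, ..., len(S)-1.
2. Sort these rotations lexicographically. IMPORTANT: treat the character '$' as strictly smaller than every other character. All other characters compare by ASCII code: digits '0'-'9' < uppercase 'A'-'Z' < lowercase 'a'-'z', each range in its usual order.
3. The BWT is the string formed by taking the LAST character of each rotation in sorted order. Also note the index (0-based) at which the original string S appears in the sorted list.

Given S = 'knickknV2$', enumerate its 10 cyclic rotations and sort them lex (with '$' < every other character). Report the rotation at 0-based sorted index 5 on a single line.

Answer: kknV2$knic

Derivation:
All 10 rotations (rotation i = S[i:]+S[:i]):
  rot[0] = knickknV2$
  rot[1] = nickknV2$k
  rot[2] = ickknV2$kn
  rot[3] = ckknV2$kni
  rot[4] = kknV2$knic
  rot[5] = knV2$knick
  rot[6] = nV2$knickk
  rot[7] = V2$knickkn
  rot[8] = 2$knickknV
  rot[9] = $knickknV2
Sorted (with $ < everything):
  sorted[0] = $knickknV2
  sorted[1] = 2$knickknV
  sorted[2] = V2$knickkn
  sorted[3] = ckknV2$kni
  sorted[4] = ickknV2$kn
  sorted[5] = kknV2$knic
  sorted[6] = knV2$knick
  sorted[7] = knickknV2$
  sorted[8] = nV2$knickk
  sorted[9] = nickknV2$k
sorted[5] = kknV2$knic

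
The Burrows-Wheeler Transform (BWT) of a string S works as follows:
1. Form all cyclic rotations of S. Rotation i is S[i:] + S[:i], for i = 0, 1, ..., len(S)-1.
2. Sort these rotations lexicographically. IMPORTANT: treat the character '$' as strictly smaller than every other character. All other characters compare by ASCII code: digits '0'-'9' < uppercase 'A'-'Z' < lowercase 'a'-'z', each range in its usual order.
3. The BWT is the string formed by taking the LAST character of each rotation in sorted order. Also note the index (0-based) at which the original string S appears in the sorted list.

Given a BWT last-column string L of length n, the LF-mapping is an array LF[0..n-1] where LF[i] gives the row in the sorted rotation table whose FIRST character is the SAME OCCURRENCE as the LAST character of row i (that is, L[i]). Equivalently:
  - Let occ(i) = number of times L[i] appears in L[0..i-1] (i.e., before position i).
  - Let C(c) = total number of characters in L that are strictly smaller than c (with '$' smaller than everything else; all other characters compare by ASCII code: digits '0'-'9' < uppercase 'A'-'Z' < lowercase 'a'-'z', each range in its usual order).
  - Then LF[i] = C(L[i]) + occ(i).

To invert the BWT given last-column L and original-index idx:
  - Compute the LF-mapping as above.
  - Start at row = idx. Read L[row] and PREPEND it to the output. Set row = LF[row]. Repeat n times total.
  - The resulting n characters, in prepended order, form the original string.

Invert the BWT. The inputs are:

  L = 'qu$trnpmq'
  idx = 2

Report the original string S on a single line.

Answer: nqumtprq$

Derivation:
LF mapping: 4 8 0 7 6 2 3 1 5
Walk LF starting at row 2, prepending L[row]:
  step 1: row=2, L[2]='$', prepend. Next row=LF[2]=0
  step 2: row=0, L[0]='q', prepend. Next row=LF[0]=4
  step 3: row=4, L[4]='r', prepend. Next row=LF[4]=6
  step 4: row=6, L[6]='p', prepend. Next row=LF[6]=3
  step 5: row=3, L[3]='t', prepend. Next row=LF[3]=7
  step 6: row=7, L[7]='m', prepend. Next row=LF[7]=1
  step 7: row=1, L[1]='u', prepend. Next row=LF[1]=8
  step 8: row=8, L[8]='q', prepend. Next row=LF[8]=5
  step 9: row=5, L[5]='n', prepend. Next row=LF[5]=2
Reversed output: nqumtprq$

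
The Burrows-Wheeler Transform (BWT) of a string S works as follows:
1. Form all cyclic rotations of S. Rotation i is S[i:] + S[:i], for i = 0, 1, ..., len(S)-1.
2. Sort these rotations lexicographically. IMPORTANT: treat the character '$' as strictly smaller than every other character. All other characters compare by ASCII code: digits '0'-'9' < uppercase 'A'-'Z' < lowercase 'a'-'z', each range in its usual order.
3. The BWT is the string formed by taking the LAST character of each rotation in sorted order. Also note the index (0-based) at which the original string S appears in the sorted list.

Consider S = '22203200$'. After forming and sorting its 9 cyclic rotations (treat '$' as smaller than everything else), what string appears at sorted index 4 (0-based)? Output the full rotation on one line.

All 9 rotations (rotation i = S[i:]+S[:i]):
  rot[0] = 22203200$
  rot[1] = 2203200$2
  rot[2] = 203200$22
  rot[3] = 03200$222
  rot[4] = 3200$2220
  rot[5] = 200$22203
  rot[6] = 00$222032
  rot[7] = 0$2220320
  rot[8] = $22203200
Sorted (with $ < everything):
  sorted[0] = $22203200
  sorted[1] = 0$2220320
  sorted[2] = 00$222032
  sorted[3] = 03200$222
  sorted[4] = 200$22203
  sorted[5] = 203200$22
  sorted[6] = 2203200$2
  sorted[7] = 22203200$
  sorted[8] = 3200$2220
sorted[4] = 200$22203

Answer: 200$22203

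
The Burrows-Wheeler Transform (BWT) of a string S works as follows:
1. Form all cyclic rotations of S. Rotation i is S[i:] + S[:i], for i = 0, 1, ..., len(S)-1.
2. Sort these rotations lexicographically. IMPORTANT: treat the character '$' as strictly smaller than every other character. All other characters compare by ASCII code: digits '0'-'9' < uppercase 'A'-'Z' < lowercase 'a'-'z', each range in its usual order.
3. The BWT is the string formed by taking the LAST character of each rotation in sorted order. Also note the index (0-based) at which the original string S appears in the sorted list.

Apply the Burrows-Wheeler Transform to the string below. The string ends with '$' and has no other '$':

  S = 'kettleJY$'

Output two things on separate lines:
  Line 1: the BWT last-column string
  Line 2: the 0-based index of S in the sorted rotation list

Answer: YeJlk$tte
5

Derivation:
All 9 rotations (rotation i = S[i:]+S[:i]):
  rot[0] = kettleJY$
  rot[1] = ettleJY$k
  rot[2] = ttleJY$ke
  rot[3] = tleJY$ket
  rot[4] = leJY$kett
  rot[5] = eJY$kettl
  rot[6] = JY$kettle
  rot[7] = Y$kettleJ
  rot[8] = $kettleJY
Sorted (with $ < everything):
  sorted[0] = $kettleJY  (last char: 'Y')
  sorted[1] = JY$kettle  (last char: 'e')
  sorted[2] = Y$kettleJ  (last char: 'J')
  sorted[3] = eJY$kettl  (last char: 'l')
  sorted[4] = ettleJY$k  (last char: 'k')
  sorted[5] = kettleJY$  (last char: '$')
  sorted[6] = leJY$kett  (last char: 't')
  sorted[7] = tleJY$ket  (last char: 't')
  sorted[8] = ttleJY$ke  (last char: 'e')
Last column: YeJlk$tte
Original string S is at sorted index 5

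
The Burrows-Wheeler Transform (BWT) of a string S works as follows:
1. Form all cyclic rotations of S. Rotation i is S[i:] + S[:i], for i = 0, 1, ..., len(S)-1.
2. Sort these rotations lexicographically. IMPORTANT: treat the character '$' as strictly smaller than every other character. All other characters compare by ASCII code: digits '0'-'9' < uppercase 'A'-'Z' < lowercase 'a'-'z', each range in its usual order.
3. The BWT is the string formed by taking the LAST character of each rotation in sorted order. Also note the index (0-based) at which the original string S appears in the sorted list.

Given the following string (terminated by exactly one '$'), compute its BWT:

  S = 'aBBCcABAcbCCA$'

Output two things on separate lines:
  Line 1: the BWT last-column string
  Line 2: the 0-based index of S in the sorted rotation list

All 14 rotations (rotation i = S[i:]+S[:i]):
  rot[0] = aBBCcABAcbCCA$
  rot[1] = BBCcABAcbCCA$a
  rot[2] = BCcABAcbCCA$aB
  rot[3] = CcABAcbCCA$aBB
  rot[4] = cABAcbCCA$aBBC
  rot[5] = ABAcbCCA$aBBCc
  rot[6] = BAcbCCA$aBBCcA
  rot[7] = AcbCCA$aBBCcAB
  rot[8] = cbCCA$aBBCcABA
  rot[9] = bCCA$aBBCcABAc
  rot[10] = CCA$aBBCcABAcb
  rot[11] = CA$aBBCcABAcbC
  rot[12] = A$aBBCcABAcbCC
  rot[13] = $aBBCcABAcbCCA
Sorted (with $ < everything):
  sorted[0] = $aBBCcABAcbCCA  (last char: 'A')
  sorted[1] = A$aBBCcABAcbCC  (last char: 'C')
  sorted[2] = ABAcbCCA$aBBCc  (last char: 'c')
  sorted[3] = AcbCCA$aBBCcAB  (last char: 'B')
  sorted[4] = BAcbCCA$aBBCcA  (last char: 'A')
  sorted[5] = BBCcABAcbCCA$a  (last char: 'a')
  sorted[6] = BCcABAcbCCA$aB  (last char: 'B')
  sorted[7] = CA$aBBCcABAcbC  (last char: 'C')
  sorted[8] = CCA$aBBCcABAcb  (last char: 'b')
  sorted[9] = CcABAcbCCA$aBB  (last char: 'B')
  sorted[10] = aBBCcABAcbCCA$  (last char: '$')
  sorted[11] = bCCA$aBBCcABAc  (last char: 'c')
  sorted[12] = cABAcbCCA$aBBC  (last char: 'C')
  sorted[13] = cbCCA$aBBCcABA  (last char: 'A')
Last column: ACcBAaBCbB$cCA
Original string S is at sorted index 10

Answer: ACcBAaBCbB$cCA
10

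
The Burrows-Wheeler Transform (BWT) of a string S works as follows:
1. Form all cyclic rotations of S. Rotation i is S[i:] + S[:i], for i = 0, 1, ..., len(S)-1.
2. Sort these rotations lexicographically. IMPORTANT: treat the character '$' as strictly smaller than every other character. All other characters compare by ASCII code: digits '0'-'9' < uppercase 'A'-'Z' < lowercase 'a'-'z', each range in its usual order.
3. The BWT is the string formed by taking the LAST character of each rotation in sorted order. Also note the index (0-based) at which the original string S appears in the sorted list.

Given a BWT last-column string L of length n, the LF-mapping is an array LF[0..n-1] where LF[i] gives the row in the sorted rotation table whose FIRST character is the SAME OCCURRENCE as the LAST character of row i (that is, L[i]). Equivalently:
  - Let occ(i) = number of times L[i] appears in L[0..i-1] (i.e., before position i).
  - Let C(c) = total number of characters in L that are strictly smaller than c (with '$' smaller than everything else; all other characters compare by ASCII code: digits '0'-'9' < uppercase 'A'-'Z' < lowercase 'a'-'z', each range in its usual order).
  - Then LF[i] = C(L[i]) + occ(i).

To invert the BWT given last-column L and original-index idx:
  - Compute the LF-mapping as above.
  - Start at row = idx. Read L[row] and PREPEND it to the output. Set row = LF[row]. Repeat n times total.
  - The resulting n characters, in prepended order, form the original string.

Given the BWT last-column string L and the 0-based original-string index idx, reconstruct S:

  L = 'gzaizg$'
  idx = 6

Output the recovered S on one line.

Answer: zigzag$

Derivation:
LF mapping: 2 5 1 4 6 3 0
Walk LF starting at row 6, prepending L[row]:
  step 1: row=6, L[6]='$', prepend. Next row=LF[6]=0
  step 2: row=0, L[0]='g', prepend. Next row=LF[0]=2
  step 3: row=2, L[2]='a', prepend. Next row=LF[2]=1
  step 4: row=1, L[1]='z', prepend. Next row=LF[1]=5
  step 5: row=5, L[5]='g', prepend. Next row=LF[5]=3
  step 6: row=3, L[3]='i', prepend. Next row=LF[3]=4
  step 7: row=4, L[4]='z', prepend. Next row=LF[4]=6
Reversed output: zigzag$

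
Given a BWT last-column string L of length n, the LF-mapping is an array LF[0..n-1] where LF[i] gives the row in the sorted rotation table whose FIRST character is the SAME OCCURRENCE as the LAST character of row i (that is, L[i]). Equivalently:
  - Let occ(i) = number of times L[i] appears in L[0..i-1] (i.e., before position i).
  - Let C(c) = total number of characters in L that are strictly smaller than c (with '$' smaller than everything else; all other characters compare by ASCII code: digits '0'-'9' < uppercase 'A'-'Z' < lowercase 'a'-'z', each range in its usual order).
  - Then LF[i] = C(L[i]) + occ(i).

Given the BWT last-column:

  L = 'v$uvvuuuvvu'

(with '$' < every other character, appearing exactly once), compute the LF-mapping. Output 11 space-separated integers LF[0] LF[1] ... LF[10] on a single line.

Char counts: '$':1, 'u':5, 'v':5
C (first-col start): C('$')=0, C('u')=1, C('v')=6
L[0]='v': occ=0, LF[0]=C('v')+0=6+0=6
L[1]='$': occ=0, LF[1]=C('$')+0=0+0=0
L[2]='u': occ=0, LF[2]=C('u')+0=1+0=1
L[3]='v': occ=1, LF[3]=C('v')+1=6+1=7
L[4]='v': occ=2, LF[4]=C('v')+2=6+2=8
L[5]='u': occ=1, LF[5]=C('u')+1=1+1=2
L[6]='u': occ=2, LF[6]=C('u')+2=1+2=3
L[7]='u': occ=3, LF[7]=C('u')+3=1+3=4
L[8]='v': occ=3, LF[8]=C('v')+3=6+3=9
L[9]='v': occ=4, LF[9]=C('v')+4=6+4=10
L[10]='u': occ=4, LF[10]=C('u')+4=1+4=5

Answer: 6 0 1 7 8 2 3 4 9 10 5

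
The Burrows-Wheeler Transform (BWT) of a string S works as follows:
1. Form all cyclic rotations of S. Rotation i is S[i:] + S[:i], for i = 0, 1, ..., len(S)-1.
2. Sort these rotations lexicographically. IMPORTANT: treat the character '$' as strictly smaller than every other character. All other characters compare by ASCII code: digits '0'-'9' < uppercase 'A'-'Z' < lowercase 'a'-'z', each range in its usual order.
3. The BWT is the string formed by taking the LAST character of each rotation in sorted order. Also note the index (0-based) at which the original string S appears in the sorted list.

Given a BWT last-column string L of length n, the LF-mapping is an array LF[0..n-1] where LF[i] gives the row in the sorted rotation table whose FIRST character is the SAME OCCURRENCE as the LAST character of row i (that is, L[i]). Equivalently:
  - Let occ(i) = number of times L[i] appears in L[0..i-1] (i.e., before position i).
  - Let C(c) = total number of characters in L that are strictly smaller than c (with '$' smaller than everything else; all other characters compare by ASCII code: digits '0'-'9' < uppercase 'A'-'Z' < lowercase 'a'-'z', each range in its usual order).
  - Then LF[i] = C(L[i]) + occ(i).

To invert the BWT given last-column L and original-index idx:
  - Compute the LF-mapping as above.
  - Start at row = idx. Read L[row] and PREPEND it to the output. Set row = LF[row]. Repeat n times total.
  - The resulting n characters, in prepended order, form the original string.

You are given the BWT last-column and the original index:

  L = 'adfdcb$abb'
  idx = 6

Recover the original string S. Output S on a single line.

LF mapping: 1 7 9 8 6 3 0 2 4 5
Walk LF starting at row 6, prepending L[row]:
  step 1: row=6, L[6]='$', prepend. Next row=LF[6]=0
  step 2: row=0, L[0]='a', prepend. Next row=LF[0]=1
  step 3: row=1, L[1]='d', prepend. Next row=LF[1]=7
  step 4: row=7, L[7]='a', prepend. Next row=LF[7]=2
  step 5: row=2, L[2]='f', prepend. Next row=LF[2]=9
  step 6: row=9, L[9]='b', prepend. Next row=LF[9]=5
  step 7: row=5, L[5]='b', prepend. Next row=LF[5]=3
  step 8: row=3, L[3]='d', prepend. Next row=LF[3]=8
  step 9: row=8, L[8]='b', prepend. Next row=LF[8]=4
  step 10: row=4, L[4]='c', prepend. Next row=LF[4]=6
Reversed output: cbdbbfada$

Answer: cbdbbfada$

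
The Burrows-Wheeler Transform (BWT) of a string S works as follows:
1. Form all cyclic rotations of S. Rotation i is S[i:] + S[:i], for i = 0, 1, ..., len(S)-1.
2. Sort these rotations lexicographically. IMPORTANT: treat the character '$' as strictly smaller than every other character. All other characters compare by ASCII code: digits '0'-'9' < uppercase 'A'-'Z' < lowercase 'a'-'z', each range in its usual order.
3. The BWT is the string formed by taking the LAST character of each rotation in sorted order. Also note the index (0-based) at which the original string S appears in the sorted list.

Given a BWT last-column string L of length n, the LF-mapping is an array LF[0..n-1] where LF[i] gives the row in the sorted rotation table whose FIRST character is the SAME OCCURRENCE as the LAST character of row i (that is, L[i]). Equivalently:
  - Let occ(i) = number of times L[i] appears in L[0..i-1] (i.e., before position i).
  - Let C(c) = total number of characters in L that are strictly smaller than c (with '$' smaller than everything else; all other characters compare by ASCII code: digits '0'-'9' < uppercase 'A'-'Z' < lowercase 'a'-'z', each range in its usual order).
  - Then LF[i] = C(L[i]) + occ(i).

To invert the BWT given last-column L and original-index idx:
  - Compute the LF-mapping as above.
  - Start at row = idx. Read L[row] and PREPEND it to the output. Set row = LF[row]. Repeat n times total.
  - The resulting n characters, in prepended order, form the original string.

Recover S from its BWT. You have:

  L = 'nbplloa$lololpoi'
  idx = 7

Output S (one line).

Answer: lollipopballoon$

Derivation:
LF mapping: 9 2 14 4 5 10 1 0 6 11 7 12 8 15 13 3
Walk LF starting at row 7, prepending L[row]:
  step 1: row=7, L[7]='$', prepend. Next row=LF[7]=0
  step 2: row=0, L[0]='n', prepend. Next row=LF[0]=9
  step 3: row=9, L[9]='o', prepend. Next row=LF[9]=11
  step 4: row=11, L[11]='o', prepend. Next row=LF[11]=12
  step 5: row=12, L[12]='l', prepend. Next row=LF[12]=8
  step 6: row=8, L[8]='l', prepend. Next row=LF[8]=6
  step 7: row=6, L[6]='a', prepend. Next row=LF[6]=1
  step 8: row=1, L[1]='b', prepend. Next row=LF[1]=2
  step 9: row=2, L[2]='p', prepend. Next row=LF[2]=14
  step 10: row=14, L[14]='o', prepend. Next row=LF[14]=13
  step 11: row=13, L[13]='p', prepend. Next row=LF[13]=15
  step 12: row=15, L[15]='i', prepend. Next row=LF[15]=3
  step 13: row=3, L[3]='l', prepend. Next row=LF[3]=4
  step 14: row=4, L[4]='l', prepend. Next row=LF[4]=5
  step 15: row=5, L[5]='o', prepend. Next row=LF[5]=10
  step 16: row=10, L[10]='l', prepend. Next row=LF[10]=7
Reversed output: lollipopballoon$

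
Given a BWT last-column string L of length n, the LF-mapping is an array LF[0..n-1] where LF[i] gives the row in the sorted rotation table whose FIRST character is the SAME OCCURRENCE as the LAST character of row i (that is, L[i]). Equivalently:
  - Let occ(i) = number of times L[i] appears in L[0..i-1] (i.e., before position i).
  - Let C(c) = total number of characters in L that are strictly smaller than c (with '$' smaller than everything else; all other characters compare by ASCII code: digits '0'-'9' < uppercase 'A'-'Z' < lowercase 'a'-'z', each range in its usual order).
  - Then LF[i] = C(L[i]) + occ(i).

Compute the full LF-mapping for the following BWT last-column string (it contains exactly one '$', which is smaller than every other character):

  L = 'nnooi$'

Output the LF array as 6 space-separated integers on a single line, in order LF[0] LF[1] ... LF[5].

Answer: 2 3 4 5 1 0

Derivation:
Char counts: '$':1, 'i':1, 'n':2, 'o':2
C (first-col start): C('$')=0, C('i')=1, C('n')=2, C('o')=4
L[0]='n': occ=0, LF[0]=C('n')+0=2+0=2
L[1]='n': occ=1, LF[1]=C('n')+1=2+1=3
L[2]='o': occ=0, LF[2]=C('o')+0=4+0=4
L[3]='o': occ=1, LF[3]=C('o')+1=4+1=5
L[4]='i': occ=0, LF[4]=C('i')+0=1+0=1
L[5]='$': occ=0, LF[5]=C('$')+0=0+0=0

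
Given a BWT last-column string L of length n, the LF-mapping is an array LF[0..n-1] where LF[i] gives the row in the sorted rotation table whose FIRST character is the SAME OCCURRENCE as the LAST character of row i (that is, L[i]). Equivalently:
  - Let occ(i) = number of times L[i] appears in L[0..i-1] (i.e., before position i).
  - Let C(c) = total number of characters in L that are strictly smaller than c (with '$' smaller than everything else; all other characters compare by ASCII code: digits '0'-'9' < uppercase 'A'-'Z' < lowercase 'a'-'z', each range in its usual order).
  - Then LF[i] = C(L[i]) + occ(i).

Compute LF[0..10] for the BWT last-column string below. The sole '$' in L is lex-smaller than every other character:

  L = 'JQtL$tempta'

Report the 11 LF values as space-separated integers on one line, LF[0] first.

Char counts: '$':1, 'J':1, 'L':1, 'Q':1, 'a':1, 'e':1, 'm':1, 'p':1, 't':3
C (first-col start): C('$')=0, C('J')=1, C('L')=2, C('Q')=3, C('a')=4, C('e')=5, C('m')=6, C('p')=7, C('t')=8
L[0]='J': occ=0, LF[0]=C('J')+0=1+0=1
L[1]='Q': occ=0, LF[1]=C('Q')+0=3+0=3
L[2]='t': occ=0, LF[2]=C('t')+0=8+0=8
L[3]='L': occ=0, LF[3]=C('L')+0=2+0=2
L[4]='$': occ=0, LF[4]=C('$')+0=0+0=0
L[5]='t': occ=1, LF[5]=C('t')+1=8+1=9
L[6]='e': occ=0, LF[6]=C('e')+0=5+0=5
L[7]='m': occ=0, LF[7]=C('m')+0=6+0=6
L[8]='p': occ=0, LF[8]=C('p')+0=7+0=7
L[9]='t': occ=2, LF[9]=C('t')+2=8+2=10
L[10]='a': occ=0, LF[10]=C('a')+0=4+0=4

Answer: 1 3 8 2 0 9 5 6 7 10 4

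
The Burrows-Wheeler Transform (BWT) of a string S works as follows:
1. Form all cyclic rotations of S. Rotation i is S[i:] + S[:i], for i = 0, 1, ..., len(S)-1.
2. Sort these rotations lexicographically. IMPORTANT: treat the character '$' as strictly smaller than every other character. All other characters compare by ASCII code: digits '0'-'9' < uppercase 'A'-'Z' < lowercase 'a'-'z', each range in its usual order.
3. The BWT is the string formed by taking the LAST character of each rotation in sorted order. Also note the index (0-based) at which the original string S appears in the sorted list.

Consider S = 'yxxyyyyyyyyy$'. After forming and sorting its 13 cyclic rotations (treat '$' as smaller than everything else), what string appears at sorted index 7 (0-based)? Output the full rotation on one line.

Answer: yyyy$yxxyyyyy

Derivation:
All 13 rotations (rotation i = S[i:]+S[:i]):
  rot[0] = yxxyyyyyyyyy$
  rot[1] = xxyyyyyyyyy$y
  rot[2] = xyyyyyyyyy$yx
  rot[3] = yyyyyyyyy$yxx
  rot[4] = yyyyyyyy$yxxy
  rot[5] = yyyyyyy$yxxyy
  rot[6] = yyyyyy$yxxyyy
  rot[7] = yyyyy$yxxyyyy
  rot[8] = yyyy$yxxyyyyy
  rot[9] = yyy$yxxyyyyyy
  rot[10] = yy$yxxyyyyyyy
  rot[11] = y$yxxyyyyyyyy
  rot[12] = $yxxyyyyyyyyy
Sorted (with $ < everything):
  sorted[0] = $yxxyyyyyyyyy
  sorted[1] = xxyyyyyyyyy$y
  sorted[2] = xyyyyyyyyy$yx
  sorted[3] = y$yxxyyyyyyyy
  sorted[4] = yxxyyyyyyyyy$
  sorted[5] = yy$yxxyyyyyyy
  sorted[6] = yyy$yxxyyyyyy
  sorted[7] = yyyy$yxxyyyyy
  sorted[8] = yyyyy$yxxyyyy
  sorted[9] = yyyyyy$yxxyyy
  sorted[10] = yyyyyyy$yxxyy
  sorted[11] = yyyyyyyy$yxxy
  sorted[12] = yyyyyyyyy$yxx
sorted[7] = yyyy$yxxyyyyy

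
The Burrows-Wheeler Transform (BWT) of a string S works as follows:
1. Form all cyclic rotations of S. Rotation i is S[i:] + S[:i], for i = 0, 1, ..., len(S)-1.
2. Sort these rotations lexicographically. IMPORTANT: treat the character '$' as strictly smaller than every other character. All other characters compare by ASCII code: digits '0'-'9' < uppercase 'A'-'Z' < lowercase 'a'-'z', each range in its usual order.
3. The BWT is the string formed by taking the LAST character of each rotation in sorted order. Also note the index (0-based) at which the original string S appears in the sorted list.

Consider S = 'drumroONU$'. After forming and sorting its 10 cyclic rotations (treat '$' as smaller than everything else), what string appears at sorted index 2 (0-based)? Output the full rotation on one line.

All 10 rotations (rotation i = S[i:]+S[:i]):
  rot[0] = drumroONU$
  rot[1] = rumroONU$d
  rot[2] = umroONU$dr
  rot[3] = mroONU$dru
  rot[4] = roONU$drum
  rot[5] = oONU$drumr
  rot[6] = ONU$drumro
  rot[7] = NU$drumroO
  rot[8] = U$drumroON
  rot[9] = $drumroONU
Sorted (with $ < everything):
  sorted[0] = $drumroONU
  sorted[1] = NU$drumroO
  sorted[2] = ONU$drumro
  sorted[3] = U$drumroON
  sorted[4] = drumroONU$
  sorted[5] = mroONU$dru
  sorted[6] = oONU$drumr
  sorted[7] = roONU$drum
  sorted[8] = rumroONU$d
  sorted[9] = umroONU$dr
sorted[2] = ONU$drumro

Answer: ONU$drumro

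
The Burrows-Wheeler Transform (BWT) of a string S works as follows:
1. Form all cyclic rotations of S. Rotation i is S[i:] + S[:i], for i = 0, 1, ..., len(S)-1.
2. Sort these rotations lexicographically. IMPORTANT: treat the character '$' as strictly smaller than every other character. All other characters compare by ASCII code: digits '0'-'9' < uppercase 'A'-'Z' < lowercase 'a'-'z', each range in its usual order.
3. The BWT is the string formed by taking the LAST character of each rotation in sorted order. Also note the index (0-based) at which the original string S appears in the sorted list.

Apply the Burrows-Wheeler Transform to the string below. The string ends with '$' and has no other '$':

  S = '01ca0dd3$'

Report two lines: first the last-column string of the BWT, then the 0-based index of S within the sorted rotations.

Answer: 3$a0dc1d0
1

Derivation:
All 9 rotations (rotation i = S[i:]+S[:i]):
  rot[0] = 01ca0dd3$
  rot[1] = 1ca0dd3$0
  rot[2] = ca0dd3$01
  rot[3] = a0dd3$01c
  rot[4] = 0dd3$01ca
  rot[5] = dd3$01ca0
  rot[6] = d3$01ca0d
  rot[7] = 3$01ca0dd
  rot[8] = $01ca0dd3
Sorted (with $ < everything):
  sorted[0] = $01ca0dd3  (last char: '3')
  sorted[1] = 01ca0dd3$  (last char: '$')
  sorted[2] = 0dd3$01ca  (last char: 'a')
  sorted[3] = 1ca0dd3$0  (last char: '0')
  sorted[4] = 3$01ca0dd  (last char: 'd')
  sorted[5] = a0dd3$01c  (last char: 'c')
  sorted[6] = ca0dd3$01  (last char: '1')
  sorted[7] = d3$01ca0d  (last char: 'd')
  sorted[8] = dd3$01ca0  (last char: '0')
Last column: 3$a0dc1d0
Original string S is at sorted index 1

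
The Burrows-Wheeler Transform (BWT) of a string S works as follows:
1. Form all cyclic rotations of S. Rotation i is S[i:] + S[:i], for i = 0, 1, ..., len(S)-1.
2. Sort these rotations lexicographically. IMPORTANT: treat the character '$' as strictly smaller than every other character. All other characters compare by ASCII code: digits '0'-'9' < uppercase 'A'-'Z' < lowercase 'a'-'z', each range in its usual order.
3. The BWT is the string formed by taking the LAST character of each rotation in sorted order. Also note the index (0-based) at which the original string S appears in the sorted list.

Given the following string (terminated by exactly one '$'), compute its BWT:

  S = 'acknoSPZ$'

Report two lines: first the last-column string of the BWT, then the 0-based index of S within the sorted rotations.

Answer: ZSoP$ackn
4

Derivation:
All 9 rotations (rotation i = S[i:]+S[:i]):
  rot[0] = acknoSPZ$
  rot[1] = cknoSPZ$a
  rot[2] = knoSPZ$ac
  rot[3] = noSPZ$ack
  rot[4] = oSPZ$ackn
  rot[5] = SPZ$ackno
  rot[6] = PZ$acknoS
  rot[7] = Z$acknoSP
  rot[8] = $acknoSPZ
Sorted (with $ < everything):
  sorted[0] = $acknoSPZ  (last char: 'Z')
  sorted[1] = PZ$acknoS  (last char: 'S')
  sorted[2] = SPZ$ackno  (last char: 'o')
  sorted[3] = Z$acknoSP  (last char: 'P')
  sorted[4] = acknoSPZ$  (last char: '$')
  sorted[5] = cknoSPZ$a  (last char: 'a')
  sorted[6] = knoSPZ$ac  (last char: 'c')
  sorted[7] = noSPZ$ack  (last char: 'k')
  sorted[8] = oSPZ$ackn  (last char: 'n')
Last column: ZSoP$ackn
Original string S is at sorted index 4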